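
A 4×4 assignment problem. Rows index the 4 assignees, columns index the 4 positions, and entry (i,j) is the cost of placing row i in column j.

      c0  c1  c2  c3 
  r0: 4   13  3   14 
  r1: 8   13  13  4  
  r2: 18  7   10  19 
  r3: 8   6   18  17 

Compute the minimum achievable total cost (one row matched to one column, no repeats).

optimal assignment: row0→col2 (cost 3), row1→col3 (cost 4), row2→col1 (cost 7), row3→col0 (cost 8)
total = 3 + 4 + 7 + 8 = 22

Minimum assignment cost: 22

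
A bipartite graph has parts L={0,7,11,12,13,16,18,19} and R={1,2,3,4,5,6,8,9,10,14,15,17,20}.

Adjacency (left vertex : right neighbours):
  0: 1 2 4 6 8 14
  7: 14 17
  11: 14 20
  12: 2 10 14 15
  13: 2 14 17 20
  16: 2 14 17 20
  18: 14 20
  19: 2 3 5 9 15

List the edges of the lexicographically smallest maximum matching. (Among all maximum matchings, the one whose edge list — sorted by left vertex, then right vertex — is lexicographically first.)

Lex-smallest maximum matching: {(0,1), (7,14), (11,20), (12,10), (13,2), (16,17), (19,3)}

|M| = 7 (so the lex-smallest maximum matching has 7 edges)
process left vertices in ascending order; for each, take the smallest-labelled available neighbour that still permits 7 edges overall, or leave it unmatched if none does
lex-smallest matching: {0-1, 7-14, 11-20, 12-10, 13-2, 16-17, 19-3}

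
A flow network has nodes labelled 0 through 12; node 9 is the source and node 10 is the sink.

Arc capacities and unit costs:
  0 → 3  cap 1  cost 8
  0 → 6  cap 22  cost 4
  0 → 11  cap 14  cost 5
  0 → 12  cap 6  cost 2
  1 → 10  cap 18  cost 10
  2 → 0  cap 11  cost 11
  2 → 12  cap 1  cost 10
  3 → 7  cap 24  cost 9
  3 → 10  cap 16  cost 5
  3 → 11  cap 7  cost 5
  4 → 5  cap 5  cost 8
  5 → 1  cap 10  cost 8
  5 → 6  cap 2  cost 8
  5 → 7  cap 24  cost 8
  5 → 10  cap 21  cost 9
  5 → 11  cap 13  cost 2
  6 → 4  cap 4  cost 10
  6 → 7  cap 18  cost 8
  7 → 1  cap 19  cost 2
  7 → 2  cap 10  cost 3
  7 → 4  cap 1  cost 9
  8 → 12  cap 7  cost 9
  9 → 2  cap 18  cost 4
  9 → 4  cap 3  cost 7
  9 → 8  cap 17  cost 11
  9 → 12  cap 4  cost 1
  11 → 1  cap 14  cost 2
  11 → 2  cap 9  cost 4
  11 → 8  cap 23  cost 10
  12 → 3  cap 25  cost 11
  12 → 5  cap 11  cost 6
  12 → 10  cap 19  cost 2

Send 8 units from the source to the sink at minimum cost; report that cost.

Minimum cost for 8 units: 85

shortest-cost path #1: 9→12→10 push 4 @ unit cost 3 (adds 12)
shortest-cost path #2: 9→2→12→10 push 1 @ unit cost 16 (adds 16)
shortest-cost path #3: 9→2→0→12→10 push 3 @ unit cost 19 (adds 57)
total cost = 85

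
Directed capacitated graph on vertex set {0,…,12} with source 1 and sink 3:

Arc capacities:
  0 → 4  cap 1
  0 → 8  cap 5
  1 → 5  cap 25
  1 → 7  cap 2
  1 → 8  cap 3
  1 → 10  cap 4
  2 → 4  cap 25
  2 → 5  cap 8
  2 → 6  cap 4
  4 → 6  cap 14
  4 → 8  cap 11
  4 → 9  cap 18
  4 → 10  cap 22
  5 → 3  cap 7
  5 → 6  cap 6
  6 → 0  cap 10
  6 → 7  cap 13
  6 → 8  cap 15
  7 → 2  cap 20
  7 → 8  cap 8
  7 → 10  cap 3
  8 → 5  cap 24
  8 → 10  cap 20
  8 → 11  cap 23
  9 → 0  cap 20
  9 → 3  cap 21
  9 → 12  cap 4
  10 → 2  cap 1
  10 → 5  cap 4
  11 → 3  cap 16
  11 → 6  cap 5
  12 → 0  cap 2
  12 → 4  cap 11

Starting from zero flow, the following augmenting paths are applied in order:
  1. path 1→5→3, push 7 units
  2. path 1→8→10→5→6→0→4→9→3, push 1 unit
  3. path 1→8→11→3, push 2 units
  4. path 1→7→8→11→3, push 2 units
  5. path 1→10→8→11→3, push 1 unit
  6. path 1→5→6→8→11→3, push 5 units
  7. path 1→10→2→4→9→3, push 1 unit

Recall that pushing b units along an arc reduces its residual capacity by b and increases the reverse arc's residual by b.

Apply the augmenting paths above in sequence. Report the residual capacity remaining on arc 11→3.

after path 1 (1→5→3, push 7): res(11,3)=16
after path 2 (1→8→10→5→6→0→4→9→3, push 1): res(11,3)=16
after path 3 (1→8→11→3, push 2): res(11,3)=14
after path 4 (1→7→8→11→3, push 2): res(11,3)=12
after path 5 (1→10→8→11→3, push 1): res(11,3)=11
after path 6 (1→5→6→8→11→3, push 5): res(11,3)=6
after path 7 (1→10→2→4→9→3, push 1): res(11,3)=6

Residual capacity of (11,3): 6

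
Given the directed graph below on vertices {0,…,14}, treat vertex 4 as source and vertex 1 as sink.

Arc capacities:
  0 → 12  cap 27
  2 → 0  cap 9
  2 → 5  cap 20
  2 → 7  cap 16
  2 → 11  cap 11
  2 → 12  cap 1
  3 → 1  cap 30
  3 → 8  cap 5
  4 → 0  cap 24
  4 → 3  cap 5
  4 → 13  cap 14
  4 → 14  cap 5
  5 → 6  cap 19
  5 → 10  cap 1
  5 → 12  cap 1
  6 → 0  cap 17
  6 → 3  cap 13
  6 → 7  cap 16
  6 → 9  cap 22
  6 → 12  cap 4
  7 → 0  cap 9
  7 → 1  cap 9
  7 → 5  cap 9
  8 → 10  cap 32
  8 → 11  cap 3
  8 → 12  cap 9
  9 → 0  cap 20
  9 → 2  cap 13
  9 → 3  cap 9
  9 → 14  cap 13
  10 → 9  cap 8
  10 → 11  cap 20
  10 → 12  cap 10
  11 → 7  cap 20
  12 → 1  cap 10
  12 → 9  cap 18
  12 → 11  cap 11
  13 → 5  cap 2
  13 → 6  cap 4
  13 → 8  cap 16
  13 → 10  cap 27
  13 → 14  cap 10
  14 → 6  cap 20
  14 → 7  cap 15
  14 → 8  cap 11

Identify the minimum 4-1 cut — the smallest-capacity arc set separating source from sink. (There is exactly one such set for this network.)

augment #1: 4→3→1 push 5
augment #2: 4→0→12→1 push 10
augment #3: 4→14→7→1 push 5
augment #4: 4→13→6→3→1 push 4
augment #5: 4→13→14→7→1 push 4
augment #6: 4→0→12→9→3→1 push 9
augment #7: 4→13→5→6→3→1 push 2
augment #8: 4→13→14→6→3→1 push 4
augment #9: 4→0→12→9→14→6→3→1 push 3
max flow = 46; residual-reachable set from 4 gives S-side
cut edges (S→T): {(4,3), (6,3), (7,1), (9,3), (12,1)} total cap 46

Min-cut arcs: {(4,3), (6,3), (7,1), (9,3), (12,1)} (total capacity 46)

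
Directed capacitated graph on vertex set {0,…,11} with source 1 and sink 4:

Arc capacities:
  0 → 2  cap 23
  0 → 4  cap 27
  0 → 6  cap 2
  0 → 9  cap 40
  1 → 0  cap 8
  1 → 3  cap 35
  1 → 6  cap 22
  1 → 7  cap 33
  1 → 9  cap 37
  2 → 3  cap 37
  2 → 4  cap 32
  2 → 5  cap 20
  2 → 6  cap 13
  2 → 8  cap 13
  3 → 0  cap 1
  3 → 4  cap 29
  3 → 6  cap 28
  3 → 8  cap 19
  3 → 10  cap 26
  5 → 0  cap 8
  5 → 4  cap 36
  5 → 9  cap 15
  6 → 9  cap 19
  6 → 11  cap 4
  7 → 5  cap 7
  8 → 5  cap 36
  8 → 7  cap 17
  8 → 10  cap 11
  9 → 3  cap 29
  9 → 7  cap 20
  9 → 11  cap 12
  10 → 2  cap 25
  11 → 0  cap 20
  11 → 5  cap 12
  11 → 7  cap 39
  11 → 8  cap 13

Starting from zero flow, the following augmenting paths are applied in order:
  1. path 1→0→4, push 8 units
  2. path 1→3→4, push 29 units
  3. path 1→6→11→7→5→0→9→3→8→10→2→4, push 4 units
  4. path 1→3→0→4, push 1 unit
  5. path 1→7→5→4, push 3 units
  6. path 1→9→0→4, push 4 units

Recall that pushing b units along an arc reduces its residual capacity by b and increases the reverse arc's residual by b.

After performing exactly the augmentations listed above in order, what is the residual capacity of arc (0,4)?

Residual capacity of (0,4): 14

after path 1 (1→0→4, push 8): res(0,4)=19
after path 2 (1→3→4, push 29): res(0,4)=19
after path 3 (1→6→11→7→5→0→9→3→8→10→2→4, push 4): res(0,4)=19
after path 4 (1→3→0→4, push 1): res(0,4)=18
after path 5 (1→7→5→4, push 3): res(0,4)=18
after path 6 (1→9→0→4, push 4): res(0,4)=14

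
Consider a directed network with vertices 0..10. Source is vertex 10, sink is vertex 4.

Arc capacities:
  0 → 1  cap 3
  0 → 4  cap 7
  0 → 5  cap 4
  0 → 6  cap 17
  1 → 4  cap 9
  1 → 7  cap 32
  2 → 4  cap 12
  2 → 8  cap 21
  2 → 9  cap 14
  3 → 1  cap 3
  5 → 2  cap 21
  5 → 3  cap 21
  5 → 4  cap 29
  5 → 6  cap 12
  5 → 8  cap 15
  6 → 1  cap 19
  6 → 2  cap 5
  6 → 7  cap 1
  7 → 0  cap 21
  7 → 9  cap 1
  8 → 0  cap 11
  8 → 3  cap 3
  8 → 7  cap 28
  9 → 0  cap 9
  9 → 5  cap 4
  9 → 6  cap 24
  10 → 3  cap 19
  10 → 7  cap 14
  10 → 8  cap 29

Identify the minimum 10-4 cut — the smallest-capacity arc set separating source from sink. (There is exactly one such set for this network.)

augment #1: 10→3→1→4 push 3
augment #2: 10→7→0→4 push 7
augment #3: 10→7→0→1→4 push 3
augment #4: 10→7→0→5→4 push 4
augment #5: 10→8→0→6→1→4 push 3
augment #6: 10→8→0→6→2→4 push 5
augment #7: 10→8→7→9→5→4 push 1
max flow = 26; residual-reachable set from 10 gives S-side
cut edges (S→T): {(0,4), (0,5), (1,4), (6,2), (7,9)} total cap 26

Min-cut arcs: {(0,4), (0,5), (1,4), (6,2), (7,9)} (total capacity 26)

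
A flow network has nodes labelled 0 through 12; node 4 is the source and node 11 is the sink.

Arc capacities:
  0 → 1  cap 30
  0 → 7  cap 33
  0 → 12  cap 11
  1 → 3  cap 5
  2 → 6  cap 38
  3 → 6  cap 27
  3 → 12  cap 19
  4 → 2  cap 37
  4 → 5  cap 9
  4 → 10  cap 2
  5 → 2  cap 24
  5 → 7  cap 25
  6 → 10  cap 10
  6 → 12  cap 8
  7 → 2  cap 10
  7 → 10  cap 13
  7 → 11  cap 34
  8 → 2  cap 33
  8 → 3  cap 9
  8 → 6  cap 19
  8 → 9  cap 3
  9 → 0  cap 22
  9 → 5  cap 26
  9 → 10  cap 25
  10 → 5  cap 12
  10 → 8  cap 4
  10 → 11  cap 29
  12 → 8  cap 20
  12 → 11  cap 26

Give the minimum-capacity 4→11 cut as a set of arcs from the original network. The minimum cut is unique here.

Min-cut arcs: {(4,5), (4,10), (6,10), (6,12)} (total capacity 29)

augment #1: 4→10→11 push 2
augment #2: 4→5→7→11 push 9
augment #3: 4→2→6→10→11 push 10
augment #4: 4→2→6→12→11 push 8
max flow = 29; residual-reachable set from 4 gives S-side
cut edges (S→T): {(4,5), (4,10), (6,10), (6,12)} total cap 29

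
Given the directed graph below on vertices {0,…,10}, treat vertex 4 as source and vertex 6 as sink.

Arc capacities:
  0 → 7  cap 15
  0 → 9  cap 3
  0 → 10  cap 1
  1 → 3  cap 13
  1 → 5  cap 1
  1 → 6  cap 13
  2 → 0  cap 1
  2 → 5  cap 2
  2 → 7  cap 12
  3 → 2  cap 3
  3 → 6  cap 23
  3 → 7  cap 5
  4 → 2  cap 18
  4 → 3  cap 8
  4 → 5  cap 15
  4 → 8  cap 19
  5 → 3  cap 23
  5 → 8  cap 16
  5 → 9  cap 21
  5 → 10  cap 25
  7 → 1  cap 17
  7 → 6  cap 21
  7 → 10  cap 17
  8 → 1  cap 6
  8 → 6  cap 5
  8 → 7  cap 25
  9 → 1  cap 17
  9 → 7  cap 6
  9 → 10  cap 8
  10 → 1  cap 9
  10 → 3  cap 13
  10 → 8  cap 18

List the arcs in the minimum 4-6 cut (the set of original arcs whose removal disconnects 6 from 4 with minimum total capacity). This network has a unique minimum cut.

augment #1: 4→3→6 push 8
augment #2: 4→8→6 push 5
augment #3: 4→2→7→6 push 12
augment #4: 4→5→3→6 push 15
augment #5: 4→8→1→6 push 6
augment #6: 4→8→7→6 push 8
augment #7: 4→2→0→7→6 push 1
augment #8: 4→2→5→9→1→6 push 2
max flow = 57; residual-reachable set from 4 gives S-side
cut edges (S→T): {(2,0), (2,5), (2,7), (4,3), (4,5), (4,8)} total cap 57

Min-cut arcs: {(2,0), (2,5), (2,7), (4,3), (4,5), (4,8)} (total capacity 57)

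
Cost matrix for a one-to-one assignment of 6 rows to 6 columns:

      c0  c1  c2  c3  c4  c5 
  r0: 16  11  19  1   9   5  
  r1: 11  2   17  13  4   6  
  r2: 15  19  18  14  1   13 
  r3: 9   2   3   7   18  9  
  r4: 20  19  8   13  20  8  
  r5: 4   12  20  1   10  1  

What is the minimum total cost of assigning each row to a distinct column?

optimal assignment: row0→col3 (cost 1), row1→col1 (cost 2), row2→col4 (cost 1), row3→col2 (cost 3), row4→col5 (cost 8), row5→col0 (cost 4)
total = 1 + 2 + 1 + 3 + 8 + 4 = 19

Minimum assignment cost: 19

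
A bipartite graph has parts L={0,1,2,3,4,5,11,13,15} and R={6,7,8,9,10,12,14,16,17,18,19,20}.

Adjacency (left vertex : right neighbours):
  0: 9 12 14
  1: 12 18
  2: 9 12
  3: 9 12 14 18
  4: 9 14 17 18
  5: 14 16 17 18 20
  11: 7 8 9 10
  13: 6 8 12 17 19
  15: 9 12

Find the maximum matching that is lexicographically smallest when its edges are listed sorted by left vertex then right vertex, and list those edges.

|M| = 8 (so the lex-smallest maximum matching has 8 edges)
process left vertices in ascending order; for each, take the smallest-labelled available neighbour that still permits 8 edges overall, or leave it unmatched if none does
lex-smallest matching: {0-9, 1-18, 2-12, 3-14, 4-17, 5-16, 11-7, 13-6}

Lex-smallest maximum matching: {(0,9), (1,18), (2,12), (3,14), (4,17), (5,16), (11,7), (13,6)}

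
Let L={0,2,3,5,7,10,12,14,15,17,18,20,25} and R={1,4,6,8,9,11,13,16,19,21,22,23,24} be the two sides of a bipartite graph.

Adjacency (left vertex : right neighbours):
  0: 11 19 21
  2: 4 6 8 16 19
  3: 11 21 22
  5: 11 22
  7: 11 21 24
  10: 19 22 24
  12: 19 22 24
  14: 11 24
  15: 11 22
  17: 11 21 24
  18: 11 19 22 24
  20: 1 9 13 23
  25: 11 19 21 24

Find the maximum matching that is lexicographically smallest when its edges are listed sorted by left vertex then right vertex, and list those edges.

Lex-smallest maximum matching: {(0,11), (2,4), (3,21), (5,22), (7,24), (10,19), (20,1)}

|M| = 7 (so the lex-smallest maximum matching has 7 edges)
process left vertices in ascending order; for each, take the smallest-labelled available neighbour that still permits 7 edges overall, or leave it unmatched if none does
lex-smallest matching: {0-11, 2-4, 3-21, 5-22, 7-24, 10-19, 20-1}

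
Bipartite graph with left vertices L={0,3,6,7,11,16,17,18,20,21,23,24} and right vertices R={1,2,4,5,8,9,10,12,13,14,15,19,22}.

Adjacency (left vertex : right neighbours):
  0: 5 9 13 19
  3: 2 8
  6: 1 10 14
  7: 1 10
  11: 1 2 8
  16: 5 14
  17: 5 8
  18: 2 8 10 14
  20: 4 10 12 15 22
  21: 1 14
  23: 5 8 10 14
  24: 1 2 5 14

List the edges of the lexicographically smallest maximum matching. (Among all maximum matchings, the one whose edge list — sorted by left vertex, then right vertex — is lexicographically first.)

|M| = 8 (so the lex-smallest maximum matching has 8 edges)
process left vertices in ascending order; for each, take the smallest-labelled available neighbour that still permits 8 edges overall, or leave it unmatched if none does
lex-smallest matching: {0-9, 3-2, 6-1, 7-10, 11-8, 16-5, 18-14, 20-4}

Lex-smallest maximum matching: {(0,9), (3,2), (6,1), (7,10), (11,8), (16,5), (18,14), (20,4)}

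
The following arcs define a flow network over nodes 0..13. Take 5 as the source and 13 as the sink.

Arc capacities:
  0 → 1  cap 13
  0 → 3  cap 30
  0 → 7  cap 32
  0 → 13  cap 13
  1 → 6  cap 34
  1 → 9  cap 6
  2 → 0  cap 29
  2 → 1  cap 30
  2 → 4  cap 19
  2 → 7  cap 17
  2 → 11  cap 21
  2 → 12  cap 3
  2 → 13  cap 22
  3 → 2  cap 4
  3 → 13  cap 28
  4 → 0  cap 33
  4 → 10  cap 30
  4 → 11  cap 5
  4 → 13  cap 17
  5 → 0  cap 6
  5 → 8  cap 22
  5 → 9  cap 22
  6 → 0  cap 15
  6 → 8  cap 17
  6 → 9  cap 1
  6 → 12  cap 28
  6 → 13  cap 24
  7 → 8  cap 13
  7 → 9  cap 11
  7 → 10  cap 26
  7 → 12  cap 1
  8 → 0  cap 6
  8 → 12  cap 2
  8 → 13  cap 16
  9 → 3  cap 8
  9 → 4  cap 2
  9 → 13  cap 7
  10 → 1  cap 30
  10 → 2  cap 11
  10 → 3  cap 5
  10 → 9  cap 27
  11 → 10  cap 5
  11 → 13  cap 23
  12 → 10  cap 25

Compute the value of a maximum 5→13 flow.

augment #1: 5→0→13 bottleneck 6, total now 6
augment #2: 5→8→13 bottleneck 16, total now 22
augment #3: 5→9→13 bottleneck 7, total now 29
augment #4: 5→8→0→13 bottleneck 6, total now 35
augment #5: 5→9→3→13 bottleneck 8, total now 43
augment #6: 5→9→4→13 bottleneck 2, total now 45

Maximum flow value: 45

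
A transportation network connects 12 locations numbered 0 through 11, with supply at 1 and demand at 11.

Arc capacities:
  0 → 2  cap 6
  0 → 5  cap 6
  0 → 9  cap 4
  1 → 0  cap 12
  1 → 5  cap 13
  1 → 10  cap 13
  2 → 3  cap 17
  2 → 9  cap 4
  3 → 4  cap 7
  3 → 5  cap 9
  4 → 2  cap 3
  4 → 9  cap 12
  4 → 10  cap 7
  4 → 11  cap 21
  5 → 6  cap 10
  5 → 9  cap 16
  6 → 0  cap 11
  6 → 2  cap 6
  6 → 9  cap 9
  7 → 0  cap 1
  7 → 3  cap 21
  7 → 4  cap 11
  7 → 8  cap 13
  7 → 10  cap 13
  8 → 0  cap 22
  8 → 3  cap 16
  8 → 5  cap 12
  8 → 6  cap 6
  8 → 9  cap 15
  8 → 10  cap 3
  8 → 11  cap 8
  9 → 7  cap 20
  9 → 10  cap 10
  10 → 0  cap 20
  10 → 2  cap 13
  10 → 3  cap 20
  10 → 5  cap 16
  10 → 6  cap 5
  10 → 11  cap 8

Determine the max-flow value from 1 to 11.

augment #1: 1→10→11 bottleneck 8, total now 8
augment #2: 1→10→3→4→11 bottleneck 5, total now 13
augment #3: 1→0→2→3→4→11 bottleneck 2, total now 15
augment #4: 1→0→9→7→4→11 bottleneck 4, total now 19
augment #5: 1→5→9→7→4→11 bottleneck 7, total now 26
augment #6: 1→5→9→7→8→11 bottleneck 6, total now 32
augment #7: 1→0→2→9→7→8→11 bottleneck 2, total now 34

Maximum flow value: 34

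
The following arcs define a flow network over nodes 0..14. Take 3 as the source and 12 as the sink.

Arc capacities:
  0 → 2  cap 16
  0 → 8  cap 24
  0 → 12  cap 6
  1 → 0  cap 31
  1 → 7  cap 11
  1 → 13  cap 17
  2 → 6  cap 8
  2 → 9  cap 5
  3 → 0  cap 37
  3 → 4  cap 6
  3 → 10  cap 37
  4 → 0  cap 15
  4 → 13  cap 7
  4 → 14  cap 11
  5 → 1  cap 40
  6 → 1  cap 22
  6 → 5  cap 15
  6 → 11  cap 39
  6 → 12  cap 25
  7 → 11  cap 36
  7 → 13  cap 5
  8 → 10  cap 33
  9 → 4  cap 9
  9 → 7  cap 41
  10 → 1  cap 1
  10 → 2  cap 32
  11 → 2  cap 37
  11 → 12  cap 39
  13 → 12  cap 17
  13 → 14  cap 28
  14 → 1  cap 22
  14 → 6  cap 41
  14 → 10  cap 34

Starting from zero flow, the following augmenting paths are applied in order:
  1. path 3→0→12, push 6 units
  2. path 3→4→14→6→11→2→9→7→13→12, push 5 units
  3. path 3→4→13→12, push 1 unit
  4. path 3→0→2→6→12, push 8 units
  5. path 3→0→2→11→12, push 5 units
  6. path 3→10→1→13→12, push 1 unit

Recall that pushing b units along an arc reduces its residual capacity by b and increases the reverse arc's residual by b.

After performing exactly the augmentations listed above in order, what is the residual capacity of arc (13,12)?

Residual capacity of (13,12): 10

after path 1 (3→0→12, push 6): res(13,12)=17
after path 2 (3→4→14→6→11→2→9→7→13→12, push 5): res(13,12)=12
after path 3 (3→4→13→12, push 1): res(13,12)=11
after path 4 (3→0→2→6→12, push 8): res(13,12)=11
after path 5 (3→0→2→11→12, push 5): res(13,12)=11
after path 6 (3→10→1→13→12, push 1): res(13,12)=10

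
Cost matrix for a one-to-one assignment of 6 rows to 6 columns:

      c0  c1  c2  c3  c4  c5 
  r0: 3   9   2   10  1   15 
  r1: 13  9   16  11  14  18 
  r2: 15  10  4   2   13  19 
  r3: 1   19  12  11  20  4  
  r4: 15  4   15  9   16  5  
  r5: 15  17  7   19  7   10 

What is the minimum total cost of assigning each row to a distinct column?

optimal assignment: row0→col4 (cost 1), row1→col1 (cost 9), row2→col3 (cost 2), row3→col0 (cost 1), row4→col5 (cost 5), row5→col2 (cost 7)
total = 1 + 9 + 2 + 1 + 5 + 7 = 25

Minimum assignment cost: 25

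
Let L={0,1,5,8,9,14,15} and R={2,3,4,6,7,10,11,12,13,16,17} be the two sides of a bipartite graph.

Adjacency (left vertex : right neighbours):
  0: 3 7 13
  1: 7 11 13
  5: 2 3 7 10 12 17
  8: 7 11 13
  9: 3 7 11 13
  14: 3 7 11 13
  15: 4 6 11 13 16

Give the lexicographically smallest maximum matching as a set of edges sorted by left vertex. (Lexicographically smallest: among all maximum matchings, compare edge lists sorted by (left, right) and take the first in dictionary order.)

Lex-smallest maximum matching: {(0,3), (1,7), (5,2), (8,11), (9,13), (15,4)}

|M| = 6 (so the lex-smallest maximum matching has 6 edges)
process left vertices in ascending order; for each, take the smallest-labelled available neighbour that still permits 6 edges overall, or leave it unmatched if none does
lex-smallest matching: {0-3, 1-7, 5-2, 8-11, 9-13, 15-4}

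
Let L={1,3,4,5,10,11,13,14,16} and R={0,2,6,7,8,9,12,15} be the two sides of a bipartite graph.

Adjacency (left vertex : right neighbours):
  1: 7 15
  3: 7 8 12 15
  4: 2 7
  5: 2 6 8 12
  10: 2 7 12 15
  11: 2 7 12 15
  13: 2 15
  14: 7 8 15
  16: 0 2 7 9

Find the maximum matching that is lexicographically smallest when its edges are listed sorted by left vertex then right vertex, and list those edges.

|M| = 7 (so the lex-smallest maximum matching has 7 edges)
process left vertices in ascending order; for each, take the smallest-labelled available neighbour that still permits 7 edges overall, or leave it unmatched if none does
lex-smallest matching: {1-7, 3-8, 4-2, 5-6, 10-12, 11-15, 16-0}

Lex-smallest maximum matching: {(1,7), (3,8), (4,2), (5,6), (10,12), (11,15), (16,0)}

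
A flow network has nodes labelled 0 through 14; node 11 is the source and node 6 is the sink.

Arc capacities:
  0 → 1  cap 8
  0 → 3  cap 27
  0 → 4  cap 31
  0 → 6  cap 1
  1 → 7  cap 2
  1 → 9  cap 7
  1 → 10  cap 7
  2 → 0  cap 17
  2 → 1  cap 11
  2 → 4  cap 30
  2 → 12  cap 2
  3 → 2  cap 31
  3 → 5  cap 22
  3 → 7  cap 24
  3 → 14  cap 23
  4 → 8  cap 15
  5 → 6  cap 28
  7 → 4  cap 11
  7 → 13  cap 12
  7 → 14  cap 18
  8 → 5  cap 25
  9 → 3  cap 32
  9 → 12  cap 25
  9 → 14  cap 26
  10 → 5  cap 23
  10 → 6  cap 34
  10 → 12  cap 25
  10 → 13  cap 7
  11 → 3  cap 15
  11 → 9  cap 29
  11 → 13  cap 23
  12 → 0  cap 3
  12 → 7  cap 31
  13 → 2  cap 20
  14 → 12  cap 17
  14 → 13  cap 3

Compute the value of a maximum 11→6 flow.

Maximum flow value: 36

augment #1: 11→3→5→6 bottleneck 15, total now 15
augment #2: 11→9→3→5→6 bottleneck 7, total now 22
augment #3: 11→9→12→0→6 bottleneck 1, total now 23
augment #4: 11→13→2→1→10→6 bottleneck 7, total now 30
augment #5: 11→13→2→4→8→5→6 bottleneck 6, total now 36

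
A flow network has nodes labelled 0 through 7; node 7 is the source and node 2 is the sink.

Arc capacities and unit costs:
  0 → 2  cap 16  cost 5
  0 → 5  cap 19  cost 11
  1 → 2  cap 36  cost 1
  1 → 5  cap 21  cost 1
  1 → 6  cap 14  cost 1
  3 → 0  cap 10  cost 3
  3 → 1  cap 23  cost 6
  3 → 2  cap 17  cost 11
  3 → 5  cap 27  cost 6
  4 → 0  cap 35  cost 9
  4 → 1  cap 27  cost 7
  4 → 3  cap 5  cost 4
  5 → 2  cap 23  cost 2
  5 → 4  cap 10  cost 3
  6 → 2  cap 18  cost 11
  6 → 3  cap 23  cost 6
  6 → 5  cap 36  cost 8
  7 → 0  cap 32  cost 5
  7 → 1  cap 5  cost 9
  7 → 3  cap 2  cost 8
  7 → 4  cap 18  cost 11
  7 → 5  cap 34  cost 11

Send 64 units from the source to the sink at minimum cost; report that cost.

Minimum cost for 64 units: 881

shortest-cost path #1: 7→0→2 push 16 @ unit cost 10 (adds 160)
shortest-cost path #2: 7→1→2 push 5 @ unit cost 10 (adds 50)
shortest-cost path #3: 7→5→2 push 23 @ unit cost 13 (adds 299)
shortest-cost path #4: 7→3→1→2 push 2 @ unit cost 15 (adds 30)
shortest-cost path #5: 7→4→1→2 push 18 @ unit cost 19 (adds 342)
total cost = 881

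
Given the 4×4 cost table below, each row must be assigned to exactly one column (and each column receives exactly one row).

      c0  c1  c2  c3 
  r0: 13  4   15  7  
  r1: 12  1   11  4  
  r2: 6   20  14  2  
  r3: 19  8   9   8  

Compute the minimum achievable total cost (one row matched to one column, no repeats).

Minimum assignment cost: 23

one of 2 optimal assignments: row0→col1 (cost 4), row1→col3 (cost 4), row2→col0 (cost 6), row3→col2 (cost 9)
total = 4 + 4 + 6 + 9 = 23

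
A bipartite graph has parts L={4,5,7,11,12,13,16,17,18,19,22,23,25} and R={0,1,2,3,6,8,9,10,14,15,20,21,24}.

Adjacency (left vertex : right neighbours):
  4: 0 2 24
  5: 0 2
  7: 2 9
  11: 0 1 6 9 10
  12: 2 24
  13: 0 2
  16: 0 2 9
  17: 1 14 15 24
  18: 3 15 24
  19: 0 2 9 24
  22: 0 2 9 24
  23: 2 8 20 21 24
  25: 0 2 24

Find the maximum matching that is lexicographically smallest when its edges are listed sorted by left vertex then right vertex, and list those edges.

|M| = 8 (so the lex-smallest maximum matching has 8 edges)
process left vertices in ascending order; for each, take the smallest-labelled available neighbour that still permits 8 edges overall, or leave it unmatched if none does
lex-smallest matching: {4-0, 5-2, 7-9, 11-1, 12-24, 17-14, 18-3, 23-8}

Lex-smallest maximum matching: {(4,0), (5,2), (7,9), (11,1), (12,24), (17,14), (18,3), (23,8)}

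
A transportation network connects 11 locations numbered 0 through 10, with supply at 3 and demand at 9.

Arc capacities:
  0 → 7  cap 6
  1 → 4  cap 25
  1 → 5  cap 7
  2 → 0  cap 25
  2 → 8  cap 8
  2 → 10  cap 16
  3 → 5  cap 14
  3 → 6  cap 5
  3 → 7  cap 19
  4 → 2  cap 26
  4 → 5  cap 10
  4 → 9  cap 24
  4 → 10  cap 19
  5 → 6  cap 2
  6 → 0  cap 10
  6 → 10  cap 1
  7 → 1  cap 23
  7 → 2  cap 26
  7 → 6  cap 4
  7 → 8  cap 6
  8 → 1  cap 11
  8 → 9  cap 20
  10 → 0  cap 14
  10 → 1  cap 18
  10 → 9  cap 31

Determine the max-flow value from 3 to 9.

augment #1: 3→6→10→9 bottleneck 1, total now 1
augment #2: 3→7→8→9 bottleneck 6, total now 7
augment #3: 3→7→1→4→9 bottleneck 13, total now 20
augment #4: 3→6→0→7→1→4→9 bottleneck 4, total now 24
augment #5: 3→5→6→0→7→1→4→9 bottleneck 2, total now 26

Maximum flow value: 26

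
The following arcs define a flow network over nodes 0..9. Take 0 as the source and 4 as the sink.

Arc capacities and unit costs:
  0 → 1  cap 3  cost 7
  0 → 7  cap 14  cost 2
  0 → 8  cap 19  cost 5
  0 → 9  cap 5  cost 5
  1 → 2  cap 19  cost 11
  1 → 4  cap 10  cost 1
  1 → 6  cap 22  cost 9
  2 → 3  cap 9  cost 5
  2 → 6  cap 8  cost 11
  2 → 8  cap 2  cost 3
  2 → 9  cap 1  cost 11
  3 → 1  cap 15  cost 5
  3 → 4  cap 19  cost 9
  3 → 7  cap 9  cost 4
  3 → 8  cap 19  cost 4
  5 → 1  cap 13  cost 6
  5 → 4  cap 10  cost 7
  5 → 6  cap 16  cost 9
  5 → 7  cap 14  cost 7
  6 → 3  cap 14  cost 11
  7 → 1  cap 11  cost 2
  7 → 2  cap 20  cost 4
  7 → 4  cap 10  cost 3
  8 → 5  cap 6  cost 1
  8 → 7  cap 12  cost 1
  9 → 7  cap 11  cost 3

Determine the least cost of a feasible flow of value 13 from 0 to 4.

shortest-cost path #1: 0→7→4 push 10 @ unit cost 5 (adds 50)
shortest-cost path #2: 0→7→1→4 push 3 @ unit cost 5 (adds 15)
total cost = 65

Minimum cost for 13 units: 65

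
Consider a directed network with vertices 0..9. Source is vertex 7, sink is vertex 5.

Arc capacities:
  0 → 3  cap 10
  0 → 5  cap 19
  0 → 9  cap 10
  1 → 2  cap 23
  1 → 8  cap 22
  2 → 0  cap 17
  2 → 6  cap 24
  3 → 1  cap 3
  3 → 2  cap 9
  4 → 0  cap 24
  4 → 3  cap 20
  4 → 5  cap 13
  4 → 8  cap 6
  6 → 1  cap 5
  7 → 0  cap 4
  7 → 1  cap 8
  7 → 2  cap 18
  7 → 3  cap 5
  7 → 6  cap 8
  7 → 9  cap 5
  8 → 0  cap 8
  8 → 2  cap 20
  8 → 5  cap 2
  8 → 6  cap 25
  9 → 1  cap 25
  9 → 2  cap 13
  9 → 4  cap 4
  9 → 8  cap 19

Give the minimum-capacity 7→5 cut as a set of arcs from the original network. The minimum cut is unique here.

augment #1: 7→0→5 push 4
augment #2: 7→1→8→5 push 2
augment #3: 7→2→0→5 push 15
augment #4: 7→9→4→5 push 4
max flow = 25; residual-reachable set from 7 gives S-side
cut edges (S→T): {(0,5), (8,5), (9,4)} total cap 25

Min-cut arcs: {(0,5), (8,5), (9,4)} (total capacity 25)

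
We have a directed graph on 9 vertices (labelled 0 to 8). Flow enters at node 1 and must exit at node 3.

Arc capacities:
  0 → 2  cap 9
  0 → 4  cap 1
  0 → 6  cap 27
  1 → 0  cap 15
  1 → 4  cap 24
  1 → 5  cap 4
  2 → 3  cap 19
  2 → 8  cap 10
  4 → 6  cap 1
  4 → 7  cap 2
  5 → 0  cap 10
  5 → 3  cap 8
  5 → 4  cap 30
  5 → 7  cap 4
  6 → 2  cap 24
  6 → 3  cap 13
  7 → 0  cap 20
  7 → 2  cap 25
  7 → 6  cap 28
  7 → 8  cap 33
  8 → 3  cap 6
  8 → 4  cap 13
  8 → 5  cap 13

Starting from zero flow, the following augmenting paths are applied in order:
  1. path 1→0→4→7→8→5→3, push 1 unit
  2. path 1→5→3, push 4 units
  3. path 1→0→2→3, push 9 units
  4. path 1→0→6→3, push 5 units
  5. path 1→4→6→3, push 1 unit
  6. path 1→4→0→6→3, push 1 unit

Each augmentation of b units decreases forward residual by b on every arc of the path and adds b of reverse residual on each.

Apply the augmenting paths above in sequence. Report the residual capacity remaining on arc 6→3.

after path 1 (1→0→4→7→8→5→3, push 1): res(6,3)=13
after path 2 (1→5→3, push 4): res(6,3)=13
after path 3 (1→0→2→3, push 9): res(6,3)=13
after path 4 (1→0→6→3, push 5): res(6,3)=8
after path 5 (1→4→6→3, push 1): res(6,3)=7
after path 6 (1→4→0→6→3, push 1): res(6,3)=6

Residual capacity of (6,3): 6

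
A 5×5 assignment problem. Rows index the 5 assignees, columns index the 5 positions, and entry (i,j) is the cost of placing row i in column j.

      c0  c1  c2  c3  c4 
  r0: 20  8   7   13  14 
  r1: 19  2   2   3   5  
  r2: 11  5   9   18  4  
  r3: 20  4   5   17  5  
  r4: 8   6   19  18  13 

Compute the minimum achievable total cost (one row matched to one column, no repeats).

optimal assignment: row0→col2 (cost 7), row1→col3 (cost 3), row2→col4 (cost 4), row3→col1 (cost 4), row4→col0 (cost 8)
total = 7 + 3 + 4 + 4 + 8 = 26

Minimum assignment cost: 26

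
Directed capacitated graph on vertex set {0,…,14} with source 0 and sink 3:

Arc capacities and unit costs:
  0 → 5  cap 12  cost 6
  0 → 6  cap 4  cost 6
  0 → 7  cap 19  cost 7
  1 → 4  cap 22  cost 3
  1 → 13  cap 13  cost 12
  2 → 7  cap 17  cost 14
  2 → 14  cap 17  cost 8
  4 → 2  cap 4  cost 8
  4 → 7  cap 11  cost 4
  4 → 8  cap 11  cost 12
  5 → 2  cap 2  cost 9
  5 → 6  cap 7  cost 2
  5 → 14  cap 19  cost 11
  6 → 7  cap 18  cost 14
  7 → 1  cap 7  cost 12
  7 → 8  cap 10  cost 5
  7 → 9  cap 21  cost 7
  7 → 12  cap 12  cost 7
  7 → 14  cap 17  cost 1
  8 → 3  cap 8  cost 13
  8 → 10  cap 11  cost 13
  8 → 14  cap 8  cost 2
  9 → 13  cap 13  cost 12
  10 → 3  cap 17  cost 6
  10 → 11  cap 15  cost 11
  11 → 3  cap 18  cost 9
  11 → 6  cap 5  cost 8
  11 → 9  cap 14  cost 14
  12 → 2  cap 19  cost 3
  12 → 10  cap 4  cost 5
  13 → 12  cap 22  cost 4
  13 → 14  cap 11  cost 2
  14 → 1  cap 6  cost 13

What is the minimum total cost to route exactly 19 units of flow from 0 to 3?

shortest-cost path #1: 0→7→8→3 push 8 @ unit cost 25 (adds 200)
shortest-cost path #2: 0→7→12→10→3 push 4 @ unit cost 25 (adds 100)
shortest-cost path #3: 0→7→8→10→3 push 2 @ unit cost 31 (adds 62)
shortest-cost path #4: 0→7→1→4→8→10→3 push 5 @ unit cost 53 (adds 265)
total cost = 627

Minimum cost for 19 units: 627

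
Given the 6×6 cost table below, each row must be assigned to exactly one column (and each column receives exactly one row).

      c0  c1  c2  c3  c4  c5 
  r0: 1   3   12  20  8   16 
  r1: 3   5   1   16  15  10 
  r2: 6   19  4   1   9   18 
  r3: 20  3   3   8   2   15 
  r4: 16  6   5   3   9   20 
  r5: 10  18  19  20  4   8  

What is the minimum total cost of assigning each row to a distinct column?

optimal assignment: row0→col0 (cost 1), row1→col2 (cost 1), row2→col3 (cost 1), row3→col4 (cost 2), row4→col1 (cost 6), row5→col5 (cost 8)
total = 1 + 1 + 1 + 2 + 6 + 8 = 19

Minimum assignment cost: 19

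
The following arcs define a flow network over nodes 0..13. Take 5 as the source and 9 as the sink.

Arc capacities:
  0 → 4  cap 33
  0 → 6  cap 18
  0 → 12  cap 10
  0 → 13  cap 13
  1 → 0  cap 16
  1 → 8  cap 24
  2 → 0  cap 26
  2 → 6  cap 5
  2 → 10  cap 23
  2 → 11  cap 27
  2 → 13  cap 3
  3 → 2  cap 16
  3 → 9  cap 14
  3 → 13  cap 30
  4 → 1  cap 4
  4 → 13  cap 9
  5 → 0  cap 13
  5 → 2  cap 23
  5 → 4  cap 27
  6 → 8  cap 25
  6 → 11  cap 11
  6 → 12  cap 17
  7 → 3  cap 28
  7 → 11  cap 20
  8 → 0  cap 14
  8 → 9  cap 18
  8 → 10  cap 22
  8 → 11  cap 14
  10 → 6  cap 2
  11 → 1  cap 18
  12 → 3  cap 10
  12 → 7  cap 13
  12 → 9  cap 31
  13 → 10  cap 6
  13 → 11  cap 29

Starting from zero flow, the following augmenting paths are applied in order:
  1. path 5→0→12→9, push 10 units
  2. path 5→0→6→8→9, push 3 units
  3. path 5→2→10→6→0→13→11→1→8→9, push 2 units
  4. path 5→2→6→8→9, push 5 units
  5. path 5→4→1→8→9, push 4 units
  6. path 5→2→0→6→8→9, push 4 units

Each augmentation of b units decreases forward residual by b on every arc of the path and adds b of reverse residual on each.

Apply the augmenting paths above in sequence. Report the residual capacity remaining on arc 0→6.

Residual capacity of (0,6): 13

after path 1 (5→0→12→9, push 10): res(0,6)=18
after path 2 (5→0→6→8→9, push 3): res(0,6)=15
after path 3 (5→2→10→6→0→13→11→1→8→9, push 2): res(0,6)=17
after path 4 (5→2→6→8→9, push 5): res(0,6)=17
after path 5 (5→4→1→8→9, push 4): res(0,6)=17
after path 6 (5→2→0→6→8→9, push 4): res(0,6)=13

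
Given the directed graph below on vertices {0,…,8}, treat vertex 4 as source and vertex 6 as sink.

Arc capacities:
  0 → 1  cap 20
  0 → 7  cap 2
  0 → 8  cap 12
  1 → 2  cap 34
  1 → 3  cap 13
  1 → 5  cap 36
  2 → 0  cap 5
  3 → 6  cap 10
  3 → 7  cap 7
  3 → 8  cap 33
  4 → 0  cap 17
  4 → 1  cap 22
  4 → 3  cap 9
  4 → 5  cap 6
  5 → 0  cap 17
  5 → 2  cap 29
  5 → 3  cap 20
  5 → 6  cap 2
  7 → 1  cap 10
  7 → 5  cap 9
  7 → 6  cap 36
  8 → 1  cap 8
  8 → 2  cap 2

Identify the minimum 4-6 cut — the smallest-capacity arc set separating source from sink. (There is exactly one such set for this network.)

Min-cut arcs: {(0,7), (3,6), (3,7), (5,6)} (total capacity 21)

augment #1: 4→3→6 push 9
augment #2: 4→5→6 push 2
augment #3: 4→0→7→6 push 2
augment #4: 4→1→3→6 push 1
augment #5: 4→1→3→7→6 push 7
max flow = 21; residual-reachable set from 4 gives S-side
cut edges (S→T): {(0,7), (3,6), (3,7), (5,6)} total cap 21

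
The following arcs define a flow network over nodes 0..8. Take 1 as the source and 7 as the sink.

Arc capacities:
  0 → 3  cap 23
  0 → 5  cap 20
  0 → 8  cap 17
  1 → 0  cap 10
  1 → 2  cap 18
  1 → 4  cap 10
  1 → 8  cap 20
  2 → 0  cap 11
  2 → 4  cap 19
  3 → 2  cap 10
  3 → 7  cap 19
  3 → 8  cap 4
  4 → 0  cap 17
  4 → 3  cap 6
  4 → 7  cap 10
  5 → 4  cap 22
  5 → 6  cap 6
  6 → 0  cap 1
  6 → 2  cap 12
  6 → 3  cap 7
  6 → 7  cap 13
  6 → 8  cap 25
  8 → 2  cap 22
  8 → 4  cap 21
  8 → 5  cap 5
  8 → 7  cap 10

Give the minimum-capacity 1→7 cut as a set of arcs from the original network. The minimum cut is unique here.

Min-cut arcs: {(3,7), (4,7), (5,6), (8,7)} (total capacity 45)

augment #1: 1→4→7 push 10
augment #2: 1→8→7 push 10
augment #3: 1→0→3→7 push 10
augment #4: 1→2→0→3→7 push 9
augment #5: 1→8→5→6→7 push 5
augment #6: 1→2→0→5→6→7 push 1
max flow = 45; residual-reachable set from 1 gives S-side
cut edges (S→T): {(3,7), (4,7), (5,6), (8,7)} total cap 45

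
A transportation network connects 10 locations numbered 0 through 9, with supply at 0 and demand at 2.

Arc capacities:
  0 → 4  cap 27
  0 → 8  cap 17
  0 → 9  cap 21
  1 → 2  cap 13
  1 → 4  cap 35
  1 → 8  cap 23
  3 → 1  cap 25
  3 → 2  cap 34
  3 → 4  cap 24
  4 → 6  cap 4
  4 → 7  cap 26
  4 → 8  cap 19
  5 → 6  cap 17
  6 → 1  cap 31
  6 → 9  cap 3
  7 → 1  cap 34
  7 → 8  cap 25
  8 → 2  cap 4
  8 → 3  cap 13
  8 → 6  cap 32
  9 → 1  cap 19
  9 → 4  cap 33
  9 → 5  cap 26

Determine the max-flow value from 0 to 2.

Maximum flow value: 30

augment #1: 0→8→2 bottleneck 4, total now 4
augment #2: 0→8→3→2 bottleneck 13, total now 17
augment #3: 0→9→1→2 bottleneck 13, total now 30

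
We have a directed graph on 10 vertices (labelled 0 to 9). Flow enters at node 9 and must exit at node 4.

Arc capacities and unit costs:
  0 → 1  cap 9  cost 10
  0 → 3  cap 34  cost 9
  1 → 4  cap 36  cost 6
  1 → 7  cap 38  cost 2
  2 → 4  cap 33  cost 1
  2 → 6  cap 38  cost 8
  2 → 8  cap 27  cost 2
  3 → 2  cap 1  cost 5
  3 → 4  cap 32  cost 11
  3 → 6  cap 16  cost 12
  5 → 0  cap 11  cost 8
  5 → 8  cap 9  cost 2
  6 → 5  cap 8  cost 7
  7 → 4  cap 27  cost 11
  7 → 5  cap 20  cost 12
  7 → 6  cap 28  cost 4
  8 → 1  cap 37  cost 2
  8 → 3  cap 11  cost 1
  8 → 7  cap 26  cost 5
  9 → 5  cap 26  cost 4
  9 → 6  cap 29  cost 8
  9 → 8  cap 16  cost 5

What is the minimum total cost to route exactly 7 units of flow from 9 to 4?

Minimum cost for 7 units: 90

shortest-cost path #1: 9→8→3→2→4 push 1 @ unit cost 12 (adds 12)
shortest-cost path #2: 9→8→1→4 push 6 @ unit cost 13 (adds 78)
total cost = 90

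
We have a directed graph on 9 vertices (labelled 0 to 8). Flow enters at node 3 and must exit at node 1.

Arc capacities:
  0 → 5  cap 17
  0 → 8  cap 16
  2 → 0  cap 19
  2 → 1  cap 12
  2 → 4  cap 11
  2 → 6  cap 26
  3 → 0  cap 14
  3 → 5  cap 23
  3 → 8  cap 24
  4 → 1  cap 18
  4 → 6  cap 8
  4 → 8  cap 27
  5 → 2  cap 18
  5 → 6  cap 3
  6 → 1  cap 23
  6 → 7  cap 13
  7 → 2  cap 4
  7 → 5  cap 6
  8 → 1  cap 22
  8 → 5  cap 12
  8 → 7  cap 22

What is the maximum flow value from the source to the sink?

augment #1: 3→8→1 bottleneck 22, total now 22
augment #2: 3→5→2→1 bottleneck 12, total now 34
augment #3: 3→5→6→1 bottleneck 3, total now 37
augment #4: 3→5→2→4→1 bottleneck 6, total now 43
augment #5: 3→8→7→2→4→1 bottleneck 2, total now 45
augment #6: 3→0→8→7→2→4→1 bottleneck 2, total now 47

Maximum flow value: 47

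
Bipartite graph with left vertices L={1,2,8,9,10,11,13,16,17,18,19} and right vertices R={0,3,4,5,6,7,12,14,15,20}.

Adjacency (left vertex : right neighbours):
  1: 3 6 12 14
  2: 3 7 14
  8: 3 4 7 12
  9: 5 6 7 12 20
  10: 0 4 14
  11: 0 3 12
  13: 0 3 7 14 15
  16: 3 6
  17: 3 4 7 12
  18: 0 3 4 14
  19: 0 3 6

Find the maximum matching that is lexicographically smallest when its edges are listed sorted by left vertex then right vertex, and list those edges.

Lex-smallest maximum matching: {(1,3), (2,7), (8,4), (9,5), (10,0), (11,12), (13,15), (16,6), (18,14)}

|M| = 9 (so the lex-smallest maximum matching has 9 edges)
process left vertices in ascending order; for each, take the smallest-labelled available neighbour that still permits 9 edges overall, or leave it unmatched if none does
lex-smallest matching: {1-3, 2-7, 8-4, 9-5, 10-0, 11-12, 13-15, 16-6, 18-14}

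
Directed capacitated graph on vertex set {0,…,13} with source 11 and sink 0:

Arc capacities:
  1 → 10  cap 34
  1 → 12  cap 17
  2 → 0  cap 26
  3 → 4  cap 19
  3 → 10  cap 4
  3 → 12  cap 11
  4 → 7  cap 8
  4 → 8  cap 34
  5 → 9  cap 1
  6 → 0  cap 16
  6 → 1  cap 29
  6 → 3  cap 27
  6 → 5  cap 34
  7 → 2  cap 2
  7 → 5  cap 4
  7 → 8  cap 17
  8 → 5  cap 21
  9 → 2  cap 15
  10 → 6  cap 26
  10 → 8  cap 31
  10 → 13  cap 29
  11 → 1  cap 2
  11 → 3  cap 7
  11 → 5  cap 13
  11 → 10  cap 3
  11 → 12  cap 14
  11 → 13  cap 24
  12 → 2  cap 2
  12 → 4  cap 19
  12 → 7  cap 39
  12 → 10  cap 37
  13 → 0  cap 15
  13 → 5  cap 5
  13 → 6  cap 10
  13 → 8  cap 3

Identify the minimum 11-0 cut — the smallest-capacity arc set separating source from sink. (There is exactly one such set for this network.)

augment #1: 11→13→0 push 15
augment #2: 11→10→6→0 push 3
augment #3: 11→12→2→0 push 2
augment #4: 11→13→6→0 push 9
augment #5: 11→1→10→6→0 push 2
augment #6: 11→3→10→6→0 push 2
augment #7: 11→5→9→2→0 push 1
augment #8: 11→12→7→2→0 push 2
max flow = 36; residual-reachable set from 11 gives S-side
cut edges (S→T): {(5,9), (6,0), (7,2), (12,2), (13,0)} total cap 36

Min-cut arcs: {(5,9), (6,0), (7,2), (12,2), (13,0)} (total capacity 36)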